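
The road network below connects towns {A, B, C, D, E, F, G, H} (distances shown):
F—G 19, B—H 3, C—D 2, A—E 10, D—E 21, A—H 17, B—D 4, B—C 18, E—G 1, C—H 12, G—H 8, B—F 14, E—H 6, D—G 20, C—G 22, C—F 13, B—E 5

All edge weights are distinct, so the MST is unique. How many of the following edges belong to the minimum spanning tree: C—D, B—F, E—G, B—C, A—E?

Kruskal: consider edges lightest-first.
E—G (1): add — endpoints in different components.
C—D (2): add — endpoints in different components.
B—H (3): add — endpoints in different components.
B—D (4): add — endpoints in different components.
B—E (5): add — endpoints in different components.
E—H (6): skip — E and H already connected.
G—H (8): skip — G and H already connected.
A—E (10): add — endpoints in different components.
C—H (12): skip — C and H already connected.
C—F (13): add — endpoints in different components.
MST edge set: {E—G, C—D, B—H, B—D, B—E, A—E, C—F}.
Of the listed edges, {C—D, E—G, A—E} are in the MST → 3.

3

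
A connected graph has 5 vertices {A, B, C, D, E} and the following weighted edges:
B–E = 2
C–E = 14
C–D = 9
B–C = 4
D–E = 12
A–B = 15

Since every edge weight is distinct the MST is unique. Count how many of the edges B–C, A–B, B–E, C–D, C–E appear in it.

4

Kruskal's algorithm — process edges by increasing weight (ties by edge label):
B–E (2): add. Components now {A} {B,E} {C} {D}
B–C (4): add. Components now {A} {B,C,E} {D}
C–D (9): add. Components now {A} {B,C,D,E}
D–E (12): skip — D and E already connected.
C–E (14): skip — C and E already connected.
A–B (15): add. Components now {A,B,C,D,E}
MST edge set: {B–E, B–C, C–D, A–B}.
Of the listed edges, {B–C, A–B, B–E, C–D} are in the MST → 4.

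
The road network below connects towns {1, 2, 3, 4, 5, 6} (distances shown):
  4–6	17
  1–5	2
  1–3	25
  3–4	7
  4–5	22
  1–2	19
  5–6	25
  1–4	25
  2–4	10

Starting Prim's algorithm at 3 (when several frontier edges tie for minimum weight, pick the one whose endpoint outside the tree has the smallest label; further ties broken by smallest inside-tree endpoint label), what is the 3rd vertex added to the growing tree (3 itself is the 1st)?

2

Prim, starting at 3.
Step 1: frontier [3–4 7, 1–3 25] → take 3–4 (7); add 4.
Step 2: frontier [1–3 25, 2–4 10, 4–6 17, 4–5 22, 1–4 25] → take 2–4 (10); add 2.
Step 3: frontier [1–2 19, 1–3 25, 4–6 17, 4–5 22, 1–4 25] → take 4–6 (17); add 6.
Step 4: frontier [1–2 19, 1–3 25, 4–5 22, 1–4 25, 5–6 25] → take 1–2 (19); add 1.
Step 5: frontier [1–5 2, 4–5 22, 5–6 25] → take 1–5 (2); add 5.
Vertex order: 3, 4, 2, 6, 1, 5. The 3rd vertex is 2.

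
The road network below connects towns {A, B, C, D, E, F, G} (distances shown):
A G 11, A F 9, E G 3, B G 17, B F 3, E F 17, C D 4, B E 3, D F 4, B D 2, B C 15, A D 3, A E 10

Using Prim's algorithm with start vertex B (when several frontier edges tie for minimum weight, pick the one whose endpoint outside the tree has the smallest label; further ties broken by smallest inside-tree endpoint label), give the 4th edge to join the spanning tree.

B-F

Prim's algorithm from B:
Step 1: frontier [B D 2, B E 3, B F 3, B C 15, B G 17] → take B D (2); add D.
Step 2: frontier [B E 3, B F 3, B C 15, B G 17, A D 3, C D 4, D F 4] → take A D (3); add A.
Step 3: frontier [A F 9, A E 10, A G 11, B E 3, B F 3, B C 15, B G 17, C D 4, D F 4] → take B E (3); add E.
Step 4: frontier [A F 9, A G 11, B F 3, B C 15, B G 17, C D 4, D F 4, E G 3, E F 17] → take B F (3); add F.
Step 5: frontier [A G 11, B C 15, B G 17, C D 4, E G 3] → take E G (3); add G.
Step 6: frontier [B C 15, C D 4] → take C D (4); add C.
The 4th edge added is B F.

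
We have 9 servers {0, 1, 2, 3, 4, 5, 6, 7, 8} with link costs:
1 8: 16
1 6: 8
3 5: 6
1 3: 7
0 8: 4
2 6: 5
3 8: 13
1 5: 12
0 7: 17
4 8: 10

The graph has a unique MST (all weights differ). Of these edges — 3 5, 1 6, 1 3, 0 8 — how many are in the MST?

4

Kruskal's algorithm — process edges by increasing weight (ties by edge label):
0 8 (4): add — endpoints in different components.
2 6 (5): add — endpoints in different components.
3 5 (6): add — endpoints in different components.
1 3 (7): add — endpoints in different components.
1 6 (8): add — endpoints in different components.
4 8 (10): add — endpoints in different components.
1 5 (12): skip — 1 and 5 already connected.
3 8 (13): add — endpoints in different components.
1 8 (16): skip — 1 and 8 already connected.
0 7 (17): add — endpoints in different components.
MST edge set: {0 8, 2 6, 3 5, 1 3, 1 6, 4 8, 3 8, 0 7}.
Of the listed edges, {3 5, 1 6, 1 3, 0 8} are in the MST → 4.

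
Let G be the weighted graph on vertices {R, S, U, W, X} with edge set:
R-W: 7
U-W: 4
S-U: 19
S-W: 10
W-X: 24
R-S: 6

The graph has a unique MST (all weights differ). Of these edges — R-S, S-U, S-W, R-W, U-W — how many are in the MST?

3

Kruskal: consider edges lightest-first.
U-W (4): add — endpoints in different components.
R-S (6): add — endpoints in different components.
R-W (7): add — endpoints in different components.
S-W (10): skip — S and W already connected.
S-U (19): skip — U and S already connected.
W-X (24): add — endpoints in different components.
MST edge set: {U-W, R-S, R-W, W-X}.
Of the listed edges, {R-S, R-W, U-W} are in the MST → 3.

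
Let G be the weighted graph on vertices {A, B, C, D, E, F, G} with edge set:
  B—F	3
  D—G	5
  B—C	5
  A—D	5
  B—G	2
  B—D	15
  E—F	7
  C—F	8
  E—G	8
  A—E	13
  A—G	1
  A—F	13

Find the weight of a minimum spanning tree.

23

Kruskal's algorithm — process edges by increasing weight (ties by edge label):
A—G (1): add — endpoints in different components.
B—G (2): add — endpoints in different components.
B—F (3): add — endpoints in different components.
A—D (5): add — endpoints in different components.
B—C (5): add — endpoints in different components.
D—G (5): skip — D and G already connected.
E—F (7): add — endpoints in different components.
MST edges: A—G, B—G, B—F, A—D, B—C, E—F; total weight 1+2+3+5+5+7 = 23.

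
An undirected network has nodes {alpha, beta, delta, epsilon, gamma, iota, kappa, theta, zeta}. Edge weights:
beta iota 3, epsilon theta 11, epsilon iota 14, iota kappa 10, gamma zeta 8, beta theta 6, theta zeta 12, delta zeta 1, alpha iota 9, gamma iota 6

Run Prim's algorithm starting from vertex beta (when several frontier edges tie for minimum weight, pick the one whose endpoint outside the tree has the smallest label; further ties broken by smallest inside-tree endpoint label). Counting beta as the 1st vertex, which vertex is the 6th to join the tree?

Prim's algorithm from beta:
Step 1: frontier [beta iota 3, beta theta 6] → take beta iota (3); add iota.
Step 2: frontier [beta theta 6, gamma iota 6, alpha iota 9, iota kappa 10, epsilon iota 14] → take gamma iota (6); add gamma.
Step 3: frontier [beta theta 6, gamma zeta 8, alpha iota 9, iota kappa 10, epsilon iota 14] → take beta theta (6); add theta.
Step 4: frontier [gamma zeta 8, alpha iota 9, iota kappa 10, epsilon iota 14, epsilon theta 11, theta zeta 12] → take gamma zeta (8); add zeta.
Step 5: frontier [alpha iota 9, iota kappa 10, epsilon iota 14, epsilon theta 11, delta zeta 1] → take delta zeta (1); add delta.
Step 6: frontier [alpha iota 9, iota kappa 10, epsilon iota 14, epsilon theta 11] → take alpha iota (9); add alpha.
Step 7: frontier [iota kappa 10, epsilon iota 14, epsilon theta 11] → take iota kappa (10); add kappa.
Step 8: frontier [epsilon iota 14, epsilon theta 11] → take epsilon theta (11); add epsilon.
Vertex order: beta, iota, gamma, theta, zeta, delta, alpha, kappa, epsilon. The 6th vertex is delta.

delta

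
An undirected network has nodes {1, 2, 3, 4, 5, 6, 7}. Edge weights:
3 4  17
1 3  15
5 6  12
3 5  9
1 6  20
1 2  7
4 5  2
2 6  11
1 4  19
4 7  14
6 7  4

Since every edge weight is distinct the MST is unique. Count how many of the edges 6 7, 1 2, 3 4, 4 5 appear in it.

3

Kruskal: consider edges lightest-first.
4 5 (2): add — endpoints in different components.
6 7 (4): add — endpoints in different components.
1 2 (7): add — endpoints in different components.
3 5 (9): add — endpoints in different components.
2 6 (11): add — endpoints in different components.
5 6 (12): add — endpoints in different components.
MST edge set: {4 5, 6 7, 1 2, 3 5, 2 6, 5 6}.
Of the listed edges, {6 7, 1 2, 4 5} are in the MST → 3.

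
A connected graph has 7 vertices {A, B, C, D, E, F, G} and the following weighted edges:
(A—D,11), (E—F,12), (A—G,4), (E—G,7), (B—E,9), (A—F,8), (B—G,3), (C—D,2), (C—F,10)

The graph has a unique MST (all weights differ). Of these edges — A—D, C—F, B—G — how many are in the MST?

Kruskal's algorithm — process edges by increasing weight (ties by edge label):
C—D (2): add — endpoints in different components.
B—G (3): add — endpoints in different components.
A—G (4): add — endpoints in different components.
E—G (7): add — endpoints in different components.
A—F (8): add — endpoints in different components.
B—E (9): skip — B and E already connected.
C—F (10): add — endpoints in different components.
MST edge set: {C—D, B—G, A—G, E—G, A—F, C—F}.
Of the listed edges, {C—F, B—G} are in the MST → 2.

2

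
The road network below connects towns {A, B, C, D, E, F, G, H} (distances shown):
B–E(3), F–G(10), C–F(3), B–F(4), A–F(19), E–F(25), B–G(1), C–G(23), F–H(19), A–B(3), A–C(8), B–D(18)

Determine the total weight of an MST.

Kruskal's algorithm — process edges by increasing weight (ties by edge label):
B–G (1): add — endpoints in different components.
A–B (3): add — endpoints in different components.
B–E (3): add — endpoints in different components.
C–F (3): add — endpoints in different components.
B–F (4): add — endpoints in different components.
A–C (8): skip — A and C already connected.
F–G (10): skip — F and G already connected.
B–D (18): add — endpoints in different components.
A–F (19): skip — A and F already connected.
F–H (19): add — endpoints in different components.
MST edges: B–G, A–B, B–E, C–F, B–F, B–D, F–H; total weight 1+3+3+3+4+18+19 = 51.

51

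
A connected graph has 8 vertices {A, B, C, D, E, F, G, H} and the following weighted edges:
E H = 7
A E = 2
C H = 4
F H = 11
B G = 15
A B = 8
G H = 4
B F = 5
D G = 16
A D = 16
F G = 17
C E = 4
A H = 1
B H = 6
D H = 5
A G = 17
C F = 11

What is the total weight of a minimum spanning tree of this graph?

Kruskal's algorithm — process edges by increasing weight (ties by edge label):
A H (1): add — endpoints in different components.
A E (2): add — endpoints in different components.
C E (4): add — endpoints in different components.
C H (4): skip — C and H already connected.
G H (4): add — endpoints in different components.
B F (5): add — endpoints in different components.
D H (5): add — endpoints in different components.
B H (6): add — endpoints in different components.
MST edges: A H, A E, C E, G H, B F, D H, B H; total weight 1+2+4+4+5+5+6 = 27.

27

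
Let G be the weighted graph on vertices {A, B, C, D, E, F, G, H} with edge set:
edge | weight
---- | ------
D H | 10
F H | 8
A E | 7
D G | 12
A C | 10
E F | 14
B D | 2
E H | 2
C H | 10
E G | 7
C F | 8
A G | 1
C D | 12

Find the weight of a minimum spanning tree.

38

Kruskal's algorithm — process edges by increasing weight (ties by edge label):
A G (1): add — endpoints in different components.
B D (2): add — endpoints in different components.
E H (2): add — endpoints in different components.
A E (7): add — endpoints in different components.
E G (7): skip — E and G already connected.
C F (8): add — endpoints in different components.
F H (8): add — endpoints in different components.
A C (10): skip — A and C already connected.
C H (10): skip — C and H already connected.
D H (10): add — endpoints in different components.
MST edges: A G, B D, E H, A E, C F, F H, D H; total weight 1+2+2+7+8+8+10 = 38.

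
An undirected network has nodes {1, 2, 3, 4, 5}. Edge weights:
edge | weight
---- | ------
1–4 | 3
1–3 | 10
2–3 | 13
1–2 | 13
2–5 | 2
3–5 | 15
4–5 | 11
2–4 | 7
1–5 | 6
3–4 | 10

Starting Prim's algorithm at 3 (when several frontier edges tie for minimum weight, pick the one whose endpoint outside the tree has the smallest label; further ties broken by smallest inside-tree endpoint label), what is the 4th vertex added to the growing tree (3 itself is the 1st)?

5

Grow the tree from 3 using Prim:
Step 1: cheapest edge leaving the tree is 1–3 (10); add 1.
Step 2: cheapest edge leaving the tree is 1–4 (3); add 4.
Step 3: cheapest edge leaving the tree is 1–5 (6); add 5.
Step 4: cheapest edge leaving the tree is 2–5 (2); add 2.
Vertex order: 3, 1, 4, 5, 2. The 4th vertex is 5.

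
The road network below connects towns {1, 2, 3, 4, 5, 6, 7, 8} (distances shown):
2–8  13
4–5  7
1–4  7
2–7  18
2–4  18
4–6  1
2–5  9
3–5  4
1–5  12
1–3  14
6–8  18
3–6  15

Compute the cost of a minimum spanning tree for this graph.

Grow the tree from 5 using Prim:
Step 1: cheapest edge leaving the tree is 3–5 (4); add 3.
Step 2: cheapest edge leaving the tree is 4–5 (7); add 4.
Step 3: cheapest edge leaving the tree is 4–6 (1); add 6.
Step 4: cheapest edge leaving the tree is 1–4 (7); add 1.
Step 5: cheapest edge leaving the tree is 2–5 (9); add 2.
Step 6: cheapest edge leaving the tree is 2–8 (13); add 8.
Step 7: cheapest edge leaving the tree is 2–7 (18); add 7.
MST edges: 3–5, 4–5, 4–6, 1–4, 2–5, 2–8, 2–7; total weight 4+7+1+7+9+13+18 = 59.

59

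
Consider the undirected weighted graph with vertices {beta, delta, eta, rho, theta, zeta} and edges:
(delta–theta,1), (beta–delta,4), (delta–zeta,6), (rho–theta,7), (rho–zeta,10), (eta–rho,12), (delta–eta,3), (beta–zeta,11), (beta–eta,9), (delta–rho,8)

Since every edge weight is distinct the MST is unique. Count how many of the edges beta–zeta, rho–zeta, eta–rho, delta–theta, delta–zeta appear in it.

Kruskal's algorithm — process edges by increasing weight (ties by edge label):
delta–theta (1): add — endpoints in different components.
delta–eta (3): add — endpoints in different components.
beta–delta (4): add — endpoints in different components.
delta–zeta (6): add — endpoints in different components.
rho–theta (7): add — endpoints in different components.
MST edge set: {delta–theta, delta–eta, beta–delta, delta–zeta, rho–theta}.
Of the listed edges, {delta–theta, delta–zeta} are in the MST → 2.

2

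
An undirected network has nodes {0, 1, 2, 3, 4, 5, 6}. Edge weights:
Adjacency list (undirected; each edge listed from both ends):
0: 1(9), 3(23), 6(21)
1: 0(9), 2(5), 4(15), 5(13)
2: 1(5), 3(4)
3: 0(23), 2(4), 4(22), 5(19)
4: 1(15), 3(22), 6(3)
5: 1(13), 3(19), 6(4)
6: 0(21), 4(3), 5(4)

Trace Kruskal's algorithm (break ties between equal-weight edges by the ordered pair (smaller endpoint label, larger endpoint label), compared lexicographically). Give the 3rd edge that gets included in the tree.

5-6

Sort edges by weight, then run Kruskal:
4-6 (3): add — endpoints in different components.
2-3 (4): add — endpoints in different components.
5-6 (4): add — endpoints in different components.
1-2 (5): add — endpoints in different components.
0-1 (9): add — endpoints in different components.
1-5 (13): add — endpoints in different components.
The 3rd edge added is 5-6.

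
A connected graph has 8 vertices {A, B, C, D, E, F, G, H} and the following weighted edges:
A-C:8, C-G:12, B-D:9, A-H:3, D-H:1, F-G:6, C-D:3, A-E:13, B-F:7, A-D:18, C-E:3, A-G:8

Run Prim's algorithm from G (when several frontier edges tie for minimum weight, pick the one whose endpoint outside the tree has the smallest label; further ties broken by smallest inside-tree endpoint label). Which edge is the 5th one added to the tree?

Prim's algorithm from G:
Step 1: cheapest edge leaving the tree is F-G (6); add F.
Step 2: cheapest edge leaving the tree is B-F (7); add B.
Step 3: cheapest edge leaving the tree is A-G (8); add A.
Step 4: cheapest edge leaving the tree is A-H (3); add H.
Step 5: cheapest edge leaving the tree is D-H (1); add D.
Step 6: cheapest edge leaving the tree is C-D (3); add C.
Step 7: cheapest edge leaving the tree is C-E (3); add E.
The 5th edge added is D-H.

D-H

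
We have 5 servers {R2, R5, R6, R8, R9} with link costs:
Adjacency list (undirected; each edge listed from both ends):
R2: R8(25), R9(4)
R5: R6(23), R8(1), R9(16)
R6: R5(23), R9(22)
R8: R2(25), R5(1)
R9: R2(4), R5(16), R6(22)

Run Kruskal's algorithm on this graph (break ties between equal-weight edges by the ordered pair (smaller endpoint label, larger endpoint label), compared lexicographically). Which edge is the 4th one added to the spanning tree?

R6-R9

Sort edges by weight, then run Kruskal:
R5–R8 (1): add. Components now {R5,R8} {R2} {R9} {R6}
R2–R9 (4): add. Components now {R5,R8} {R2,R9} {R6}
R5–R9 (16): add. Components now {R2,R5,R8,R9} {R6}
R6–R9 (22): add. Components now {R2,R5,R6,R8,R9}
The 4th edge added is R6–R9.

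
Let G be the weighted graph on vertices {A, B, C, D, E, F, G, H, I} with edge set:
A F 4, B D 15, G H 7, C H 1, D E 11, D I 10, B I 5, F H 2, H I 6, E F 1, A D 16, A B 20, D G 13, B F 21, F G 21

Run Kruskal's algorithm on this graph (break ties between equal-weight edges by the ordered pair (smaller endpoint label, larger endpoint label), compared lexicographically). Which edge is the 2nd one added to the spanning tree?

E-F

Kruskal's algorithm — process edges by increasing weight (ties by edge label):
C H (1): add — endpoints in different components.
E F (1): add — endpoints in different components.
F H (2): add — endpoints in different components.
A F (4): add — endpoints in different components.
B I (5): add — endpoints in different components.
H I (6): add — endpoints in different components.
G H (7): add — endpoints in different components.
D I (10): add — endpoints in different components.
The 2nd edge added is E F.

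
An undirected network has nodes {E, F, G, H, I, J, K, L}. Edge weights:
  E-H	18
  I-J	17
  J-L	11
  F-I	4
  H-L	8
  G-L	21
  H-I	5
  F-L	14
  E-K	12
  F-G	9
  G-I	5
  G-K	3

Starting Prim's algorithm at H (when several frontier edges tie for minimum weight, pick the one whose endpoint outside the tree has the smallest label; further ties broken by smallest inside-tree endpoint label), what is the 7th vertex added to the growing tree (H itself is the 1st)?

J

Prim, starting at H.
Step 1: cheapest edge leaving the tree is H-I (5); add I.
Step 2: cheapest edge leaving the tree is F-I (4); add F.
Step 3: cheapest edge leaving the tree is G-I (5); add G.
Step 4: cheapest edge leaving the tree is G-K (3); add K.
Step 5: cheapest edge leaving the tree is H-L (8); add L.
Step 6: cheapest edge leaving the tree is J-L (11); add J.
Step 7: cheapest edge leaving the tree is E-K (12); add E.
Vertex order: H, I, F, G, K, L, J, E. The 7th vertex is J.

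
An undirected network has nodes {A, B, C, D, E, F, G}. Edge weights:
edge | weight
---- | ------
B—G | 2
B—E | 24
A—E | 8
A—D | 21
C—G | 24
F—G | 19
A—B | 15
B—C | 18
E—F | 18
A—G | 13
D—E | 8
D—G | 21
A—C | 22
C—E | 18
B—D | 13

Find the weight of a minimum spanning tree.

67

Kruskal: consider edges lightest-first.
B—G (2): add — endpoints in different components.
A—E (8): add — endpoints in different components.
D—E (8): add — endpoints in different components.
A—G (13): add — endpoints in different components.
B—D (13): skip — B and D already connected.
A—B (15): skip — A and B already connected.
B—C (18): add — endpoints in different components.
C—E (18): skip — C and E already connected.
E—F (18): add — endpoints in different components.
MST edges: B—G, A—E, D—E, A—G, B—C, E—F; total weight 2+8+8+13+18+18 = 67.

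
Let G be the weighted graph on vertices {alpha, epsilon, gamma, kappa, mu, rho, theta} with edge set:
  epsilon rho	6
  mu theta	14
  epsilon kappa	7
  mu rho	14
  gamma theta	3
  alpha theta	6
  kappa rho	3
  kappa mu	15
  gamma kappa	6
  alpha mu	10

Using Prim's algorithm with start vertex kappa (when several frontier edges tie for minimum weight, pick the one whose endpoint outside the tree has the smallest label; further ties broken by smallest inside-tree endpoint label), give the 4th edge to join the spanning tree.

gamma-theta

Prim's algorithm from kappa:
Step 1: frontier [kappa rho 3, gamma kappa 6, epsilon kappa 7, kappa mu 15] → take kappa rho (3); add rho.
Step 2: frontier [gamma kappa 6, epsilon kappa 7, kappa mu 15, epsilon rho 6, mu rho 14] → take epsilon rho (6); add epsilon.
Step 3: frontier [gamma kappa 6, kappa mu 15, mu rho 14] → take gamma kappa (6); add gamma.
Step 4: frontier [gamma theta 3, kappa mu 15, mu rho 14] → take gamma theta (3); add theta.
Step 5: frontier [kappa mu 15, mu rho 14, alpha theta 6, mu theta 14] → take alpha theta (6); add alpha.
Step 6: frontier [alpha mu 10, kappa mu 15, mu rho 14, mu theta 14] → take alpha mu (10); add mu.
The 4th edge added is gamma theta.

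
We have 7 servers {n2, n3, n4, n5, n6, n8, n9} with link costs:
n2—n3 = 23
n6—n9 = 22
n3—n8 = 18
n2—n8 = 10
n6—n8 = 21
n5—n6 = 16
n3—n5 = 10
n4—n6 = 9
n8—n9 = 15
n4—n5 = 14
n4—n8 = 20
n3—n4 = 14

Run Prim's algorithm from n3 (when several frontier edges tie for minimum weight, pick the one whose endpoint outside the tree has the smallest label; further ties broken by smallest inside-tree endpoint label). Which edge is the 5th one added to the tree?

Prim's algorithm from n3:
Step 1: frontier [n3—n5 10, n3—n4 14, n3—n8 18, n2—n3 23] → take n3—n5 (10); add n5.
Step 2: frontier [n3—n4 14, n3—n8 18, n2—n3 23, n4—n5 14, n5—n6 16] → take n3—n4 (14); add n4.
Step 3: frontier [n3—n8 18, n2—n3 23, n4—n6 9, n4—n8 20, n5—n6 16] → take n4—n6 (9); add n6.
Step 4: frontier [n3—n8 18, n2—n3 23, n4—n8 20, n6—n8 21, n6—n9 22] → take n3—n8 (18); add n8.
Step 5: frontier [n2—n3 23, n6—n9 22, n2—n8 10, n8—n9 15] → take n2—n8 (10); add n2.
Step 6: frontier [n6—n9 22, n8—n9 15] → take n8—n9 (15); add n9.
The 5th edge added is n2—n8.

n2-n8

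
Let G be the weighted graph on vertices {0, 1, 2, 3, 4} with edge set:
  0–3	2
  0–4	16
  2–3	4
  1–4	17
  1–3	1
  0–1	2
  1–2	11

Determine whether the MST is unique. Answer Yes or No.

No

Kruskal's algorithm — process edges by increasing weight (ties by edge label):
1–3 (1): add — endpoints in different components.
0–1 (2): add — endpoints in different components.
0–3 (2): skip — 0 and 3 already connected.
2–3 (4): add — endpoints in different components.
1–2 (11): skip — 1 and 2 already connected.
0–4 (16): add — endpoints in different components.
Non-tree edge 0–3 has weight 2, equal to the heaviest edge on its tree cycle — swapping gives another MST of the same weight. Not unique.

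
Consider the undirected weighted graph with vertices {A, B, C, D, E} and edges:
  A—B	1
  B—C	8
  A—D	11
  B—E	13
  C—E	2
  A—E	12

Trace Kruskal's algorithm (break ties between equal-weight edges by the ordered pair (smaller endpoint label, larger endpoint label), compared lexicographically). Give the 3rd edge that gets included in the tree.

B-C

Kruskal: consider edges lightest-first.
A—B (1): add — endpoints in different components.
C—E (2): add — endpoints in different components.
B—C (8): add — endpoints in different components.
A—D (11): add — endpoints in different components.
The 3rd edge added is B—C.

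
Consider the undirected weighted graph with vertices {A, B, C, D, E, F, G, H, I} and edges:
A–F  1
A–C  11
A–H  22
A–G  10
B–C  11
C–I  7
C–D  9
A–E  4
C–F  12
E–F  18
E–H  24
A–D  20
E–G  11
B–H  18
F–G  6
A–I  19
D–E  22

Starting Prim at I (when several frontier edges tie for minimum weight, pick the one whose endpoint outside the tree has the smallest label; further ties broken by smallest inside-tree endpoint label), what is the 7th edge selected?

Prim's algorithm from I:
Step 1: cheapest edge leaving the tree is C–I (7); add C.
Step 2: cheapest edge leaving the tree is C–D (9); add D.
Step 3: cheapest edge leaving the tree is A–C (11); add A.
Step 4: cheapest edge leaving the tree is A–F (1); add F.
Step 5: cheapest edge leaving the tree is A–E (4); add E.
Step 6: cheapest edge leaving the tree is F–G (6); add G.
Step 7: cheapest edge leaving the tree is B–C (11); add B.
Step 8: cheapest edge leaving the tree is B–H (18); add H.
The 7th edge added is B–C.

B-C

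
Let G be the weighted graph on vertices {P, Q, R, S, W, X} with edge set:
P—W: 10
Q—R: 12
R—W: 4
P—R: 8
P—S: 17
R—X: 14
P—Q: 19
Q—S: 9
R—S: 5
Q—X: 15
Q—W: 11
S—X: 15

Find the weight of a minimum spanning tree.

Grow the tree from X using Prim:
Step 1: frontier [R—X 14, Q—X 15, S—X 15] → take R—X (14); add R.
Step 2: frontier [R—W 4, R—S 5, P—R 8, Q—R 12, Q—X 15, S—X 15] → take R—W (4); add W.
Step 3: frontier [R—S 5, P—R 8, Q—R 12, P—W 10, Q—W 11, Q—X 15, S—X 15] → take R—S (5); add S.
Step 4: frontier [P—R 8, Q—R 12, Q—S 9, P—S 17, P—W 10, Q—W 11, Q—X 15] → take P—R (8); add P.
Step 5: frontier [P—Q 19, Q—R 12, Q—S 9, Q—W 11, Q—X 15] → take Q—S (9); add Q.
MST edges: R—X, R—W, R—S, P—R, Q—S; total weight 14+4+5+8+9 = 40.

40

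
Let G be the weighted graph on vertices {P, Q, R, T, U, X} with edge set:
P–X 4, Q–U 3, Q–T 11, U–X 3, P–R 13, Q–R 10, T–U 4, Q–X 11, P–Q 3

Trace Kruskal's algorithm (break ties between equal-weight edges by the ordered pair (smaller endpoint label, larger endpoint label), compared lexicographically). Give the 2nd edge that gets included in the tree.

Q-U

Kruskal: consider edges lightest-first.
P–Q (3): add — endpoints in different components.
Q–U (3): add — endpoints in different components.
U–X (3): add — endpoints in different components.
P–X (4): skip — P and X already connected.
T–U (4): add — endpoints in different components.
Q–R (10): add — endpoints in different components.
The 2nd edge added is Q–U.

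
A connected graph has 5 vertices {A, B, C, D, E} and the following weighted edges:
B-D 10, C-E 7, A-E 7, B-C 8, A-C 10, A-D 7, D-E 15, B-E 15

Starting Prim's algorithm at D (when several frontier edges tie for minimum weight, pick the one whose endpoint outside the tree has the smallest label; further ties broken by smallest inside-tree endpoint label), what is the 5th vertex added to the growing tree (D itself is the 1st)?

Prim, starting at D.
Step 1: frontier [A-D 7, B-D 10, D-E 15] → take A-D (7); add A.
Step 2: frontier [A-E 7, A-C 10, B-D 10, D-E 15] → take A-E (7); add E.
Step 3: frontier [A-C 10, B-D 10, C-E 7, B-E 15] → take C-E (7); add C.
Step 4: frontier [B-C 8, B-D 10, B-E 15] → take B-C (8); add B.
Vertex order: D, A, E, C, B. The 5th vertex is B.

B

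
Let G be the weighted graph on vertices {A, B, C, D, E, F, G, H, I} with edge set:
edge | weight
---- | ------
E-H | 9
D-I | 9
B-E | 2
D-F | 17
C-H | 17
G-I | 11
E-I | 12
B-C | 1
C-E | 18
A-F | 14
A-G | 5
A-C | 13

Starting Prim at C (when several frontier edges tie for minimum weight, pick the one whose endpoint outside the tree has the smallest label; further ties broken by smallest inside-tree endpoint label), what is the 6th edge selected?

G-I

Grow the tree from C using Prim:
Step 1: frontier [B-C 1, A-C 13, C-H 17, C-E 18] → take B-C (1); add B.
Step 2: frontier [B-E 2, A-C 13, C-H 17, C-E 18] → take B-E (2); add E.
Step 3: frontier [A-C 13, C-H 17, E-H 9, E-I 12] → take E-H (9); add H.
Step 4: frontier [A-C 13, E-I 12] → take E-I (12); add I.
Step 5: frontier [A-C 13, D-I 9, G-I 11] → take D-I (9); add D.
Step 6: frontier [A-C 13, D-F 17, G-I 11] → take G-I (11); add G.
Step 7: frontier [A-C 13, D-F 17, A-G 5] → take A-G (5); add A.
Step 8: frontier [A-F 14, D-F 17] → take A-F (14); add F.
The 6th edge added is G-I.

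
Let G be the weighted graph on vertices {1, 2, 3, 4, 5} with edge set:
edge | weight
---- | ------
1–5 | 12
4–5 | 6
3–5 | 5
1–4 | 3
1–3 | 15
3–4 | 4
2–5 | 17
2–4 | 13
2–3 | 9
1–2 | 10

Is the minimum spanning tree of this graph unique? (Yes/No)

Sort edges by weight, then run Kruskal:
1–4 (3): add. Components now {1,4} {2} {3} {5}
3–4 (4): add. Components now {1,3,4} {2} {5}
3–5 (5): add. Components now {1,3,4,5} {2}
4–5 (6): skip — 4 and 5 already connected.
2–3 (9): add. Components now {1,2,3,4,5}
Every non-tree edge has weight strictly greater than the heaviest edge on the tree path between its endpoints, so the MST is unique.

Yes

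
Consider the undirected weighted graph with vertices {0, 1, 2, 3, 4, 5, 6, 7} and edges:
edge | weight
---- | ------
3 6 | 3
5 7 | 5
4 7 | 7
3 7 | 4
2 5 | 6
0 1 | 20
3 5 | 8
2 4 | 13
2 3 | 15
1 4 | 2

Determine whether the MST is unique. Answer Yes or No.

Kruskal's algorithm — process edges by increasing weight (ties by edge label):
1 4 (2): add — endpoints in different components.
3 6 (3): add — endpoints in different components.
3 7 (4): add — endpoints in different components.
5 7 (5): add — endpoints in different components.
2 5 (6): add — endpoints in different components.
4 7 (7): add — endpoints in different components.
3 5 (8): skip — 3 and 5 already connected.
2 4 (13): skip — 2 and 4 already connected.
2 3 (15): skip — 2 and 3 already connected.
0 1 (20): add — endpoints in different components.
Every non-tree edge has weight strictly greater than the heaviest edge on the tree path between its endpoints, so the MST is unique.

Yes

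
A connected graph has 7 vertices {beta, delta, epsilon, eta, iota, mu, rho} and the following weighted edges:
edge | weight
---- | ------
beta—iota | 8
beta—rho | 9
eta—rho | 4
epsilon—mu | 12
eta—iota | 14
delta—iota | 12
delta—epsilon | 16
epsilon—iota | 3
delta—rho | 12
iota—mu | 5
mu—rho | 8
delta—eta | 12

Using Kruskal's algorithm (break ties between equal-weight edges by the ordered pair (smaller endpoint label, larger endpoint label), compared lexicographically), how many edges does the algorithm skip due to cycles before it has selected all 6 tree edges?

Kruskal's algorithm — process edges by increasing weight (ties by edge label):
epsilon—iota (3): add — endpoints in different components.
eta—rho (4): add — endpoints in different components.
iota—mu (5): add — endpoints in different components.
beta—iota (8): add — endpoints in different components.
mu—rho (8): add — endpoints in different components.
beta—rho (9): skip — beta and rho already connected.
delta—eta (12): add — endpoints in different components.
Edges rejected before the tree was complete: 1.

1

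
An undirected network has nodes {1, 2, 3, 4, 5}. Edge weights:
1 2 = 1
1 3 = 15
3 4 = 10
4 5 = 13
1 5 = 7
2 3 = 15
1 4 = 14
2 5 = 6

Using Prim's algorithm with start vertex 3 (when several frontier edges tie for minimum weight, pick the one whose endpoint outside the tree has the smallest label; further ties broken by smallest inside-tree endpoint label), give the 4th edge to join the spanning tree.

Prim's algorithm from 3:
Step 1: cheapest edge leaving the tree is 3 4 (10); add 4.
Step 2: cheapest edge leaving the tree is 4 5 (13); add 5.
Step 3: cheapest edge leaving the tree is 2 5 (6); add 2.
Step 4: cheapest edge leaving the tree is 1 2 (1); add 1.
The 4th edge added is 1 2.

1-2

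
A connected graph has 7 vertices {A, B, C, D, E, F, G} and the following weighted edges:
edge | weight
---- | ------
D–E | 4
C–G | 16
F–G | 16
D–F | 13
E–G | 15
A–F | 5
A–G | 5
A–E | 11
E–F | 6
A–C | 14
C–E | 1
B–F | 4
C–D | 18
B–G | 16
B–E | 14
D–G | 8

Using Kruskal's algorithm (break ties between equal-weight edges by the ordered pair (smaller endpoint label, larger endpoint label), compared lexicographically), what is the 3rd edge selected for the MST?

D-E

Kruskal: consider edges lightest-first.
C–E (1): add. Components now {A} {B} {C,E} {D} {F} {G}
B–F (4): add. Components now {A} {B,F} {C,E} {D} {G}
D–E (4): add. Components now {A} {B,F} {C,D,E} {G}
A–F (5): add. Components now {A,B,F} {C,D,E} {G}
A–G (5): add. Components now {A,B,F,G} {C,D,E}
E–F (6): add. Components now {A,B,C,D,E,F,G}
The 3rd edge added is D–E.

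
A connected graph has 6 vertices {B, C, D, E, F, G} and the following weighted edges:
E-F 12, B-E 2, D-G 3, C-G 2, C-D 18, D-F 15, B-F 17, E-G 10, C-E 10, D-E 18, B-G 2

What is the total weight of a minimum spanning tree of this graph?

21

Grow the tree from C using Prim:
Step 1: frontier [C-G 2, C-E 10, C-D 18] → take C-G (2); add G.
Step 2: frontier [C-E 10, C-D 18, B-G 2, D-G 3, E-G 10] → take B-G (2); add B.
Step 3: frontier [B-E 2, B-F 17, C-E 10, C-D 18, D-G 3, E-G 10] → take B-E (2); add E.
Step 4: frontier [B-F 17, C-D 18, E-F 12, D-E 18, D-G 3] → take D-G (3); add D.
Step 5: frontier [B-F 17, D-F 15, E-F 12] → take E-F (12); add F.
MST edges: C-G, B-G, B-E, D-G, E-F; total weight 2+2+2+3+12 = 21.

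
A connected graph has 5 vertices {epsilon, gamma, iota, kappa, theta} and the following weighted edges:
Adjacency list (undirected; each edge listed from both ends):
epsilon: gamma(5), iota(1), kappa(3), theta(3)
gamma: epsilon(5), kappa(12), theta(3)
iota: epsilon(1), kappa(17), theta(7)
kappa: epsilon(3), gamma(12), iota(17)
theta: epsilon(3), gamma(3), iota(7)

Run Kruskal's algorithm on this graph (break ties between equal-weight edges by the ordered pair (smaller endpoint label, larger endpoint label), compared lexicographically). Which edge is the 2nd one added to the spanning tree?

epsilon-kappa

Sort edges by weight, then run Kruskal:
epsilon-iota (1): add — endpoints in different components.
epsilon-kappa (3): add — endpoints in different components.
epsilon-theta (3): add — endpoints in different components.
gamma-theta (3): add — endpoints in different components.
The 2nd edge added is epsilon-kappa.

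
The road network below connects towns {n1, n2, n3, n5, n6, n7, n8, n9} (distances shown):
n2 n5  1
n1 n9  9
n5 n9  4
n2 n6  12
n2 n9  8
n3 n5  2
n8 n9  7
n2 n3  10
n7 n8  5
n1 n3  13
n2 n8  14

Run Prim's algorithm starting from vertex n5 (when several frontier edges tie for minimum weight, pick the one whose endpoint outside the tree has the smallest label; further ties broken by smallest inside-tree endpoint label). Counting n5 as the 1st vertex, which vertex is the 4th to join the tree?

n9

Prim's algorithm from n5:
Step 1: cheapest edge leaving the tree is n2 n5 (1); add n2.
Step 2: cheapest edge leaving the tree is n3 n5 (2); add n3.
Step 3: cheapest edge leaving the tree is n5 n9 (4); add n9.
Step 4: cheapest edge leaving the tree is n8 n9 (7); add n8.
Step 5: cheapest edge leaving the tree is n7 n8 (5); add n7.
Step 6: cheapest edge leaving the tree is n1 n9 (9); add n1.
Step 7: cheapest edge leaving the tree is n2 n6 (12); add n6.
Vertex order: n5, n2, n3, n9, n8, n7, n1, n6. The 4th vertex is n9.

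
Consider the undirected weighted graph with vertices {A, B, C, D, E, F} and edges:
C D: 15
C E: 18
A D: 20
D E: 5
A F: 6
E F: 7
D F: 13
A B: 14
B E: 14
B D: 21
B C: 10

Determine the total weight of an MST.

42

Prim, starting at D.
Step 1: cheapest edge leaving the tree is D E (5); add E.
Step 2: cheapest edge leaving the tree is E F (7); add F.
Step 3: cheapest edge leaving the tree is A F (6); add A.
Step 4: cheapest edge leaving the tree is A B (14); add B.
Step 5: cheapest edge leaving the tree is B C (10); add C.
MST edges: D E, E F, A F, A B, B C; total weight 5+7+6+14+10 = 42.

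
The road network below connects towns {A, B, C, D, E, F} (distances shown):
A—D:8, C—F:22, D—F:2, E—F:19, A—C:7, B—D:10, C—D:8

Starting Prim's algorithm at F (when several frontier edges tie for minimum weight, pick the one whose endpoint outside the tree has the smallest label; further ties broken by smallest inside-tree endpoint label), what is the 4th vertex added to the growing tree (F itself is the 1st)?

C

Grow the tree from F using Prim:
Step 1: frontier [D—F 2, E—F 19, C—F 22] → take D—F (2); add D.
Step 2: frontier [A—D 8, C—D 8, B—D 10, E—F 19, C—F 22] → take A—D (8); add A.
Step 3: frontier [A—C 7, C—D 8, B—D 10, E—F 19, C—F 22] → take A—C (7); add C.
Step 4: frontier [B—D 10, E—F 19] → take B—D (10); add B.
Step 5: frontier [E—F 19] → take E—F (19); add E.
Vertex order: F, D, A, C, B, E. The 4th vertex is C.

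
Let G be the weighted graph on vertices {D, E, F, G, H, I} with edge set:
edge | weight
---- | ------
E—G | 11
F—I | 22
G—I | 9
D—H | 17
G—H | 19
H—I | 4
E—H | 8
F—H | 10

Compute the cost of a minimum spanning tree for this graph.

48

Prim, starting at D.
Step 1: frontier [D—H 17] → take D—H (17); add H.
Step 2: frontier [H—I 4, E—H 8, F—H 10, G—H 19] → take H—I (4); add I.
Step 3: frontier [E—H 8, F—H 10, G—H 19, G—I 9, F—I 22] → take E—H (8); add E.
Step 4: frontier [E—G 11, F—H 10, G—H 19, G—I 9, F—I 22] → take G—I (9); add G.
Step 5: frontier [F—H 10, F—I 22] → take F—H (10); add F.
MST edges: D—H, H—I, E—H, G—I, F—H; total weight 17+4+8+9+10 = 48.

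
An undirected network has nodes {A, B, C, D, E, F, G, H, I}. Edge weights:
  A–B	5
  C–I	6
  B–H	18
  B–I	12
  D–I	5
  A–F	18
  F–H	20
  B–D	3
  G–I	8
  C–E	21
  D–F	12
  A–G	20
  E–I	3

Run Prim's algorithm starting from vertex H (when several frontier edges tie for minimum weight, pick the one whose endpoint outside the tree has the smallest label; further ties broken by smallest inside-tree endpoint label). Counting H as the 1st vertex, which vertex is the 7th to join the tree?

Grow the tree from H using Prim:
Step 1: cheapest edge leaving the tree is B–H (18); add B.
Step 2: cheapest edge leaving the tree is B–D (3); add D.
Step 3: cheapest edge leaving the tree is A–B (5); add A.
Step 4: cheapest edge leaving the tree is D–I (5); add I.
Step 5: cheapest edge leaving the tree is E–I (3); add E.
Step 6: cheapest edge leaving the tree is C–I (6); add C.
Step 7: cheapest edge leaving the tree is G–I (8); add G.
Step 8: cheapest edge leaving the tree is D–F (12); add F.
Vertex order: H, B, D, A, I, E, C, G, F. The 7th vertex is C.

C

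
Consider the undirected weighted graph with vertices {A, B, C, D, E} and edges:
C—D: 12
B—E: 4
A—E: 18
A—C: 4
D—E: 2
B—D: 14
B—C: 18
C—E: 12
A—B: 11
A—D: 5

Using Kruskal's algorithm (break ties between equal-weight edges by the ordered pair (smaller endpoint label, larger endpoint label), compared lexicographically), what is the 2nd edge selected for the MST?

A-C

Sort edges by weight, then run Kruskal:
D—E (2): add. Components now {A} {B} {C} {D,E}
A—C (4): add. Components now {A,C} {B} {D,E}
B—E (4): add. Components now {A,C} {B,D,E}
A—D (5): add. Components now {A,B,C,D,E}
The 2nd edge added is A—C.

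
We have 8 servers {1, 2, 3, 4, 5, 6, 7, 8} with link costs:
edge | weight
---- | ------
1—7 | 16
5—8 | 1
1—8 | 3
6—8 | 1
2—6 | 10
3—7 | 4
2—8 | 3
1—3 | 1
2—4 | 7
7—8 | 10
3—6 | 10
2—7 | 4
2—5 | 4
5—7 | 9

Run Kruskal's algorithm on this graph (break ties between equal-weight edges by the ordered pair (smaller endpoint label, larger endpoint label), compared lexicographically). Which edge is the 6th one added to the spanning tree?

2-7

Sort edges by weight, then run Kruskal:
1—3 (1): add — endpoints in different components.
5—8 (1): add — endpoints in different components.
6—8 (1): add — endpoints in different components.
1—8 (3): add — endpoints in different components.
2—8 (3): add — endpoints in different components.
2—5 (4): skip — 2 and 5 already connected.
2—7 (4): add — endpoints in different components.
3—7 (4): skip — 3 and 7 already connected.
2—4 (7): add — endpoints in different components.
The 6th edge added is 2—7.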